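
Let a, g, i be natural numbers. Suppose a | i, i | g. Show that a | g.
From a | i and i | g, by transitivity, a | g.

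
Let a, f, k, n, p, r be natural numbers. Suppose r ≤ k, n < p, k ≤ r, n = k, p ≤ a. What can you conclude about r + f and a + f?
r + f < a + f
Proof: Because k ≤ r and r ≤ k, k = r. n = k and n < p, hence k < p. k = r, so r < p. Since p ≤ a, r < a. Then r + f < a + f.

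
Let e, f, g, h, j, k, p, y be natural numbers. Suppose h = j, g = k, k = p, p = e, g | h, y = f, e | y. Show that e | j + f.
From g = k and k = p, g = p. Since p = e, g = e. Since g | h, e | h. h = j, so e | j. y = f and e | y, therefore e | f. Since e | j, e | j + f.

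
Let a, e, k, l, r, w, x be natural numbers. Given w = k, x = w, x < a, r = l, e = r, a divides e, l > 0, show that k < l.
x = w and x < a, hence w < a. w = k, so k < a. Because e = r and a divides e, a divides r. r = l, so a divides l. l > 0, so a ≤ l. Since k < a, k < l.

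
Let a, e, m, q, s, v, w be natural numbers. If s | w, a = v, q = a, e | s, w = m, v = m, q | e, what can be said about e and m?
e = m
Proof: e | s and s | w, hence e | w. w = m, so e | m. a = v and v = m, therefore a = m. q = a and q | e, thus a | e. a = m, so m | e. e | m, so e = m.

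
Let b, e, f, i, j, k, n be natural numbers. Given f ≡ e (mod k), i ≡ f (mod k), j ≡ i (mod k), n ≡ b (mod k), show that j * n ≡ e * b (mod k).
j ≡ i (mod k) and i ≡ f (mod k), hence j ≡ f (mod k). Since f ≡ e (mod k), j ≡ e (mod k). Since n ≡ b (mod k), by multiplying congruences, j * n ≡ e * b (mod k).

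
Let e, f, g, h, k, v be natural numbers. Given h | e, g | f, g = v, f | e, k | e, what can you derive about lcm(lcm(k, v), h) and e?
lcm(lcm(k, v), h) | e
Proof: Since g | f and f | e, g | e. Since g = v, v | e. Because k | e, lcm(k, v) | e. Since h | e, lcm(lcm(k, v), h) | e.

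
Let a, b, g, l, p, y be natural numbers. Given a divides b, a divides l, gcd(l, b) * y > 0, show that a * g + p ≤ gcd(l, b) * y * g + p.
a divides l and a divides b, thus a divides gcd(l, b). Then a divides gcd(l, b) * y. Since gcd(l, b) * y > 0, a ≤ gcd(l, b) * y. By multiplying by a non-negative, a * g ≤ gcd(l, b) * y * g. Then a * g + p ≤ gcd(l, b) * y * g + p.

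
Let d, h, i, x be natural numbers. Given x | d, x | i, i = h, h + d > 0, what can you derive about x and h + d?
x ≤ h + d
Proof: i = h and x | i, hence x | h. Because x | d, x | h + d. Since h + d > 0, x ≤ h + d.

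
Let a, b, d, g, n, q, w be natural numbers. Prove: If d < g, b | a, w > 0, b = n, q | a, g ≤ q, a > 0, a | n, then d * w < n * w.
b = n and b | a, hence n | a. Since a | n, a = n. q | a and a > 0, thus q ≤ a. g ≤ q, so g ≤ a. d < g, so d < a. From a = n, d < n. Since w > 0, d * w < n * w.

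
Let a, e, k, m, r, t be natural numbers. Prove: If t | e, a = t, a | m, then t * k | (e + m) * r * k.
a = t and a | m, hence t | m. Because t | e, t | e + m. Then t | (e + m) * r. Then t * k | (e + m) * r * k.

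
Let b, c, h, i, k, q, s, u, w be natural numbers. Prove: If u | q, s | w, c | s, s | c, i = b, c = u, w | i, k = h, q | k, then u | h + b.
Because k = h and q | k, q | h. u | q, so u | h. s | c and c | s, so s = c. Since c = u, s = u. Since s | w and w | i, s | i. s = u, so u | i. From i = b, u | b. u | h, so u | h + b.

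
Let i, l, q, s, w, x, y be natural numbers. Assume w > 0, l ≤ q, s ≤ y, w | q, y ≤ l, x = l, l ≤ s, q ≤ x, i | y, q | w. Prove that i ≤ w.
Since x = l and q ≤ x, q ≤ l. l ≤ q, so l = q. q | w and w | q, hence q = w. l = q, so l = w. l ≤ s and s ≤ y, therefore l ≤ y. Since y ≤ l, y = l. From i | y, i | l. l = w, so i | w. Since w > 0, i ≤ w.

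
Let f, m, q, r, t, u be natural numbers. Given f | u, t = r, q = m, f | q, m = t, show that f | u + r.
Since q = m and m = t, q = t. Since f | q, f | t. Since t = r, f | r. Because f | u, f | u + r.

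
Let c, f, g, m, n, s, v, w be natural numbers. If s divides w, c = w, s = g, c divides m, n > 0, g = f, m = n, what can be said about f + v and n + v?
f + v ≤ n + v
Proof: Since s = g and s divides w, g divides w. From c = w and c divides m, w divides m. Since g divides w, g divides m. Because m = n, g divides n. Since n > 0, g ≤ n. g = f, so f ≤ n. Then f + v ≤ n + v.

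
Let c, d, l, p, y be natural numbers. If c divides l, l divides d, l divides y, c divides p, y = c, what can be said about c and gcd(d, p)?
c divides gcd(d, p)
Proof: y = c and l divides y, hence l divides c. c divides l, so l = c. Since l divides d, c divides d. Since c divides p, c divides gcd(d, p).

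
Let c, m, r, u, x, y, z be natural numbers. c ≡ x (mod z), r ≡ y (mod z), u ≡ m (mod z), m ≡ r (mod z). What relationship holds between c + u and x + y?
c + u ≡ x + y (mod z)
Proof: u ≡ m (mod z) and m ≡ r (mod z), so u ≡ r (mod z). From r ≡ y (mod z), u ≡ y (mod z). From c ≡ x (mod z), by adding congruences, c + u ≡ x + y (mod z).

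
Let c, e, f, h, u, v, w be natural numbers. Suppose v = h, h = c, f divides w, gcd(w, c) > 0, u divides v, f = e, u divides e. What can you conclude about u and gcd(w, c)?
u ≤ gcd(w, c)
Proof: From f = e and f divides w, e divides w. Since u divides e, u divides w. Because v = h and h = c, v = c. Since u divides v, u divides c. u divides w, so u divides gcd(w, c). Because gcd(w, c) > 0, u ≤ gcd(w, c).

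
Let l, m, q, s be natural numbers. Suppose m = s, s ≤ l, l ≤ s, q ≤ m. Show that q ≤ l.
s ≤ l and l ≤ s, so s = l. Because m = s, m = l. q ≤ m, so q ≤ l.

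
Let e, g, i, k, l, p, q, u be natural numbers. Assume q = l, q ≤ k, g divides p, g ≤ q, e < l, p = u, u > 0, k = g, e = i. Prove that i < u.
From k = g and q ≤ k, q ≤ g. g ≤ q, so g = q. From p = u and g divides p, g divides u. g = q, so q divides u. Since u > 0, q ≤ u. q = l, so l ≤ u. Because e < l, e < u. Since e = i, i < u.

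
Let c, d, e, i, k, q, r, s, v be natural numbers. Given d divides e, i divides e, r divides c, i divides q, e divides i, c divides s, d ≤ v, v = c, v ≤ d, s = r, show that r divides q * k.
s = r and c divides s, thus c divides r. r divides c, so c = r. Since d ≤ v and v ≤ d, d = v. v = c, so d = c. Since e divides i and i divides e, e = i. d divides e, so d divides i. From i divides q, d divides q. d = c, so c divides q. c = r, so r divides q. Then r divides q * k.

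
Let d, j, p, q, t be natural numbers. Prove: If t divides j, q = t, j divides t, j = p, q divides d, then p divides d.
t divides j and j divides t, thus t = j. Since q = t, q = j. From j = p, q = p. Since q divides d, p divides d.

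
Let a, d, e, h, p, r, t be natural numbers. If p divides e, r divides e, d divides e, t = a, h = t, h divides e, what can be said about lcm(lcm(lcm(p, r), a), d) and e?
lcm(lcm(lcm(p, r), a), d) divides e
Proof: p divides e and r divides e, thus lcm(p, r) divides e. Since h = t and t = a, h = a. h divides e, so a divides e. Since lcm(p, r) divides e, lcm(lcm(p, r), a) divides e. Since d divides e, lcm(lcm(lcm(p, r), a), d) divides e.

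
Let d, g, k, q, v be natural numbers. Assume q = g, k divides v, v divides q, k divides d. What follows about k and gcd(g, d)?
k divides gcd(g, d)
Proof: k divides v and v divides q, therefore k divides q. Because q = g, k divides g. k divides d, so k divides gcd(g, d).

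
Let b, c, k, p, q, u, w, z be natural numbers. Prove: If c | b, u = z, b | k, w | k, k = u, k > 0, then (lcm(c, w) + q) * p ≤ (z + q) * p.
From k = u and u = z, k = z. Because c | b and b | k, c | k. w | k, so lcm(c, w) | k. k > 0, so lcm(c, w) ≤ k. Since k = z, lcm(c, w) ≤ z. Then lcm(c, w) + q ≤ z + q. Then (lcm(c, w) + q) * p ≤ (z + q) * p.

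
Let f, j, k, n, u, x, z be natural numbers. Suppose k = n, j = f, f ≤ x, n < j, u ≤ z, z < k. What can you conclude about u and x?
u < x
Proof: k = n and z < k, hence z < n. u ≤ z, so u < n. j = f and n < j, hence n < f. Since u < n, u < f. f ≤ x, so u < x.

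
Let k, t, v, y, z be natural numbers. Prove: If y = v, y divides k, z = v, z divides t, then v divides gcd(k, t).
From y = v and y divides k, v divides k. Because z = v and z divides t, v divides t. v divides k, so v divides gcd(k, t).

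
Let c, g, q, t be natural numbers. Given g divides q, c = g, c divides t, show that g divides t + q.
c = g and c divides t, hence g divides t. g divides q, so g divides t + q.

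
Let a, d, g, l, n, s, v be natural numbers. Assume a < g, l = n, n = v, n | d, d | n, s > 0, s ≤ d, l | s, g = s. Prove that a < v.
d | n and n | d, thus d = n. Since s ≤ d, s ≤ n. l = n and l | s, thus n | s. s > 0, so n ≤ s. s ≤ n, so s = n. g = s, so g = n. Since a < g, a < n. Since n = v, a < v.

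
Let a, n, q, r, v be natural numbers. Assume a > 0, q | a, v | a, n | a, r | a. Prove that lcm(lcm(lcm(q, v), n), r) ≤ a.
Because q | a and v | a, lcm(q, v) | a. Since n | a, lcm(lcm(q, v), n) | a. Since r | a, lcm(lcm(lcm(q, v), n), r) | a. Because a > 0, lcm(lcm(lcm(q, v), n), r) ≤ a.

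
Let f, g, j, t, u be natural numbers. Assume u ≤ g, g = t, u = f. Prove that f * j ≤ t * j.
Because g = t and u ≤ g, u ≤ t. From u = f, f ≤ t. By multiplying by a non-negative, f * j ≤ t * j.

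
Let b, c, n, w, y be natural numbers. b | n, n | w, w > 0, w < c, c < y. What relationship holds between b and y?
b < y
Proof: b | n and n | w, thus b | w. Since w > 0, b ≤ w. From w < c and c < y, w < y. b ≤ w, so b < y.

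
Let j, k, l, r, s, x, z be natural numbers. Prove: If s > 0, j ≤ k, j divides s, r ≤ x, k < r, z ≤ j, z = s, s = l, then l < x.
Because j divides s and s > 0, j ≤ s. From z = s and z ≤ j, s ≤ j. j ≤ s, so j = s. Since s = l, j = l. j ≤ k and k < r, hence j < r. Since r ≤ x, j < x. From j = l, l < x.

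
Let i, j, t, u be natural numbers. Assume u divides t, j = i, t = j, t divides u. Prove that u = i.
From u divides t and t divides u, u = t. t = j, so u = j. j = i, so u = i.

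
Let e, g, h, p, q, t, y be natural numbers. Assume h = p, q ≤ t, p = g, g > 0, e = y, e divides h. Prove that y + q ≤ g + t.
h = p and p = g, hence h = g. Because e = y and e divides h, y divides h. Since h = g, y divides g. Since g > 0, y ≤ g. q ≤ t, so y + q ≤ g + t.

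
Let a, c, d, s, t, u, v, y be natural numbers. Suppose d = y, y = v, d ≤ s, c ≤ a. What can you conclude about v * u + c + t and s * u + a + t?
v * u + c + t ≤ s * u + a + t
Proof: d = y and y = v, hence d = v. Since d ≤ s, v ≤ s. By multiplying by a non-negative, v * u ≤ s * u. c ≤ a, hence c + t ≤ a + t. v * u ≤ s * u, so v * u + c + t ≤ s * u + a + t.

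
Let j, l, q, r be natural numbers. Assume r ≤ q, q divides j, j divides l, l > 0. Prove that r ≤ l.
q divides j and j divides l, therefore q divides l. Since l > 0, q ≤ l. r ≤ q, so r ≤ l.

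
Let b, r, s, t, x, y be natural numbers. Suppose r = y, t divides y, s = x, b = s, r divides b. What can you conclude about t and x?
t divides x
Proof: From b = s and s = x, b = x. r = y and r divides b, therefore y divides b. Because b = x, y divides x. t divides y, so t divides x.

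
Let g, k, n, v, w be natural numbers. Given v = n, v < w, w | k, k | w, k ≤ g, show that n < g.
v = n and v < w, so n < w. k | w and w | k, thus k = w. Since k ≤ g, w ≤ g. n < w, so n < g.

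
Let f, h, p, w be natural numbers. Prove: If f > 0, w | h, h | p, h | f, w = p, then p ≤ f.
Since w = p and w | h, p | h. Since h | p, h = p. h | f and f > 0, hence h ≤ f. Since h = p, p ≤ f.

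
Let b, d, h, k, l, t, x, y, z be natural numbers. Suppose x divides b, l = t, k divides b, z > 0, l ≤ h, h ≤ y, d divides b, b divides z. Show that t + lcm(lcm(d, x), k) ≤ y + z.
Because l ≤ h and h ≤ y, l ≤ y. Since l = t, t ≤ y. Because d divides b and x divides b, lcm(d, x) divides b. k divides b, so lcm(lcm(d, x), k) divides b. From b divides z, lcm(lcm(d, x), k) divides z. Since z > 0, lcm(lcm(d, x), k) ≤ z. Since t ≤ y, t + lcm(lcm(d, x), k) ≤ y + z.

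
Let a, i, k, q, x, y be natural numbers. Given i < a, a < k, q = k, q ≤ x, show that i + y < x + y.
q = k and q ≤ x, therefore k ≤ x. Because a < k, a < x. Since i < a, i < x. Then i + y < x + y.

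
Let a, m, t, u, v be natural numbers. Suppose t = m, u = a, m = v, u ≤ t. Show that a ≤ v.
Since t = m and u ≤ t, u ≤ m. Since u = a, a ≤ m. Since m = v, a ≤ v.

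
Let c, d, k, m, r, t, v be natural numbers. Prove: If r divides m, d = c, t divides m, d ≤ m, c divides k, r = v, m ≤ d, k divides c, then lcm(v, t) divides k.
m ≤ d and d ≤ m, so m = d. Since d = c, m = c. Because c divides k and k divides c, c = k. Since m = c, m = k. r = v and r divides m, so v divides m. t divides m, so lcm(v, t) divides m. m = k, so lcm(v, t) divides k.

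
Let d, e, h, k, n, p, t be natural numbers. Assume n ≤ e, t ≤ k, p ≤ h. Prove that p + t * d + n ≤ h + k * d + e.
Since t ≤ k, t * d ≤ k * d. Since n ≤ e, t * d + n ≤ k * d + e. Since p ≤ h, p + t * d + n ≤ h + k * d + e.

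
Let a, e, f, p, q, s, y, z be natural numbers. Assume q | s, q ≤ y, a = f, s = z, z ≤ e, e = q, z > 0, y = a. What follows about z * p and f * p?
z * p ≤ f * p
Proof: s = z and q | s, hence q | z. z > 0, so q ≤ z. e = q and z ≤ e, hence z ≤ q. Since q ≤ z, q = z. y = a and a = f, thus y = f. q ≤ y, so q ≤ f. Since q = z, z ≤ f. Then z * p ≤ f * p.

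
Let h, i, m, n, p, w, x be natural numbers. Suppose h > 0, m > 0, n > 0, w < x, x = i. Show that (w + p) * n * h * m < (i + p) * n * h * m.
x = i and w < x, therefore w < i. Then w + p < i + p. Since n > 0, (w + p) * n < (i + p) * n. From h > 0, (w + p) * n * h < (i + p) * n * h. Since m > 0, (w + p) * n * h * m < (i + p) * n * h * m.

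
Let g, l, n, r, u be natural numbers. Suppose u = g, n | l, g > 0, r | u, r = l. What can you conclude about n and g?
n ≤ g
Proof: r = l and r | u, thus l | u. Since n | l, n | u. u = g, so n | g. Since g > 0, n ≤ g.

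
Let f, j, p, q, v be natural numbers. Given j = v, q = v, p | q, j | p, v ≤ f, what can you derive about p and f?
p ≤ f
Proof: j = v and j | p, so v | p. Since q = v and p | q, p | v. Because v | p, v = p. v ≤ f, so p ≤ f.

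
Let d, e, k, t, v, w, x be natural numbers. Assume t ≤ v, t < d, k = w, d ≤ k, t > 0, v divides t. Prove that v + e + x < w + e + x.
v divides t and t > 0, therefore v ≤ t. t ≤ v, so t = v. t < d and d ≤ k, hence t < k. k = w, so t < w. From t = v, v < w. Then v + e < w + e. Then v + e + x < w + e + x.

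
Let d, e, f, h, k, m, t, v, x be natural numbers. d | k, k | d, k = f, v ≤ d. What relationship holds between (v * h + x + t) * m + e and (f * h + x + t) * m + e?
(v * h + x + t) * m + e ≤ (f * h + x + t) * m + e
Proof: d | k and k | d, hence d = k. k = f, so d = f. v ≤ d, so v ≤ f. Then v * h ≤ f * h. Then v * h + x ≤ f * h + x. Then v * h + x + t ≤ f * h + x + t. Then (v * h + x + t) * m ≤ (f * h + x + t) * m. Then (v * h + x + t) * m + e ≤ (f * h + x + t) * m + e.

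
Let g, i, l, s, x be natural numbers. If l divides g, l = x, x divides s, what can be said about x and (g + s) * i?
x divides (g + s) * i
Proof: From l = x and l divides g, x divides g. x divides s, so x divides g + s. Then x divides (g + s) * i.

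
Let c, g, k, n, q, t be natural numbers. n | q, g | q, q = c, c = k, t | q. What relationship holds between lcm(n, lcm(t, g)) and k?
lcm(n, lcm(t, g)) | k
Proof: q = c and c = k, hence q = k. t | q and g | q, therefore lcm(t, g) | q. Since n | q, lcm(n, lcm(t, g)) | q. q = k, so lcm(n, lcm(t, g)) | k.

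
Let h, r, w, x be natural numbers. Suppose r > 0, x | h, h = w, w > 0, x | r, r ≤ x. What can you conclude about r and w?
r ≤ w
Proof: From x | r and r > 0, x ≤ r. Since r ≤ x, x = r. h = w and x | h, therefore x | w. Since w > 0, x ≤ w. x = r, so r ≤ w.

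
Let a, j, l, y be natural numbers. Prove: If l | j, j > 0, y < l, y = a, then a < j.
From l | j and j > 0, l ≤ j. Since y < l, y < j. Since y = a, a < j.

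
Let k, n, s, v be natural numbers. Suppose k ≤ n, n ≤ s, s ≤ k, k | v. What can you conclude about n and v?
n | v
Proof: n ≤ s and s ≤ k, hence n ≤ k. k ≤ n, so k = n. k | v, so n | v.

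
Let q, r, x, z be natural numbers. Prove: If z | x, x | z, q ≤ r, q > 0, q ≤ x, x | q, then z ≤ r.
From x | q and q > 0, x ≤ q. Since q ≤ x, q = x. From x | z and z | x, x = z. q = x, so q = z. q ≤ r, so z ≤ r.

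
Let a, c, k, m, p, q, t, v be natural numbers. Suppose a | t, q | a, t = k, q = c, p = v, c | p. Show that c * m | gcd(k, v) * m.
q = c and q | a, so c | a. a | t, so c | t. Since t = k, c | k. p = v and c | p, therefore c | v. Since c | k, c | gcd(k, v). Then c * m | gcd(k, v) * m.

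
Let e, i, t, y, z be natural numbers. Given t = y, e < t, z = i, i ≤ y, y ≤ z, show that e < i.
z = i and y ≤ z, therefore y ≤ i. Since i ≤ y, y = i. From t = y, t = i. e < t, so e < i.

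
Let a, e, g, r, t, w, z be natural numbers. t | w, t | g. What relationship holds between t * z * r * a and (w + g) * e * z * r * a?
t * z * r * a | (w + g) * e * z * r * a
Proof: Because t | w and t | g, t | w + g. Then t | (w + g) * e. Then t * z | (w + g) * e * z. Then t * z * r | (w + g) * e * z * r. Then t * z * r * a | (w + g) * e * z * r * a.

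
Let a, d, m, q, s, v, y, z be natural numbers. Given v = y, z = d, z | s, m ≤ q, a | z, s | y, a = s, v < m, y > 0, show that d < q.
Since a = s and a | z, s | z. Since z | s, s = z. z = d, so s = d. s | y and y > 0, hence s ≤ y. Since s = d, d ≤ y. v = y and v < m, thus y < m. Since d ≤ y, d < m. m ≤ q, so d < q.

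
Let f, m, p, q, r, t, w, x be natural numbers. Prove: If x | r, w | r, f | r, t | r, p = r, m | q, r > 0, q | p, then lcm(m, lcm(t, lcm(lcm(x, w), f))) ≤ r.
From m | q and q | p, m | p. p = r, so m | r. x | r and w | r, thus lcm(x, w) | r. f | r, so lcm(lcm(x, w), f) | r. t | r, so lcm(t, lcm(lcm(x, w), f)) | r. m | r, so lcm(m, lcm(t, lcm(lcm(x, w), f))) | r. r > 0, so lcm(m, lcm(t, lcm(lcm(x, w), f))) ≤ r.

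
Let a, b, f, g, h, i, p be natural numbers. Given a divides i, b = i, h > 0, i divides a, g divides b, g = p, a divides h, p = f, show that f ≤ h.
i divides a and a divides i, hence i = a. b = i, so b = a. g = p and g divides b, therefore p divides b. Since b = a, p divides a. a divides h, so p divides h. From h > 0, p ≤ h. From p = f, f ≤ h.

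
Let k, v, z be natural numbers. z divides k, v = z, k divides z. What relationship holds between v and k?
v = k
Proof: z divides k and k divides z, so z = k. Because v = z, v = k.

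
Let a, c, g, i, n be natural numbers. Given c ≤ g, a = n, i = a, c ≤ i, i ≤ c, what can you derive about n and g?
n ≤ g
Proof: c ≤ i and i ≤ c, hence c = i. i = a, so c = a. Since a = n, c = n. Because c ≤ g, n ≤ g.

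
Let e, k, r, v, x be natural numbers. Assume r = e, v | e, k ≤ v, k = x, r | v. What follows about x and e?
x ≤ e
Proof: Because r = e and r | v, e | v. v | e, so v = e. From k = x and k ≤ v, x ≤ v. v = e, so x ≤ e.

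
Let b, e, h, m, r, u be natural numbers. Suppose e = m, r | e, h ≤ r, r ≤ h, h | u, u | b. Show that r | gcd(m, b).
From e = m and r | e, r | m. h ≤ r and r ≤ h, so h = r. h | u, so r | u. u | b, so r | b. Since r | m, r | gcd(m, b).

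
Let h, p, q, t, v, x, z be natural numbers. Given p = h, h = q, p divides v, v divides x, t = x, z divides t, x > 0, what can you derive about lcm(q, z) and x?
lcm(q, z) ≤ x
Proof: p = h and h = q, therefore p = q. p divides v and v divides x, so p divides x. Since p = q, q divides x. t = x and z divides t, so z divides x. q divides x, so lcm(q, z) divides x. x > 0, so lcm(q, z) ≤ x.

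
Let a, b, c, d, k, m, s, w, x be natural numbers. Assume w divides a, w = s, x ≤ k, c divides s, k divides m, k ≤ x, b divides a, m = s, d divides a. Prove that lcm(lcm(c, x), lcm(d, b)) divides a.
k ≤ x and x ≤ k, so k = x. m = s and k divides m, hence k divides s. k = x, so x divides s. c divides s, so lcm(c, x) divides s. w = s and w divides a, so s divides a. lcm(c, x) divides s, so lcm(c, x) divides a. d divides a and b divides a, so lcm(d, b) divides a. Since lcm(c, x) divides a, lcm(lcm(c, x), lcm(d, b)) divides a.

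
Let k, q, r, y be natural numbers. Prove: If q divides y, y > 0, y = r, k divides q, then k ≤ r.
k divides q and q divides y, therefore k divides y. y > 0, so k ≤ y. Since y = r, k ≤ r.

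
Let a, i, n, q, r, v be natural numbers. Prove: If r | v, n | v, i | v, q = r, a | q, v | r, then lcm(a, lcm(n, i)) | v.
r | v and v | r, so r = v. From q = r, q = v. Since a | q, a | v. n | v and i | v, hence lcm(n, i) | v. Since a | v, lcm(a, lcm(n, i)) | v.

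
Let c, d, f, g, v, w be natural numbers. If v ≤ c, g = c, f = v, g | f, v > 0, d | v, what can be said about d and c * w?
d | c * w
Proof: f = v and g | f, hence g | v. Since g = c, c | v. v > 0, so c ≤ v. Since v ≤ c, v = c. d | v, so d | c. Then d | c * w.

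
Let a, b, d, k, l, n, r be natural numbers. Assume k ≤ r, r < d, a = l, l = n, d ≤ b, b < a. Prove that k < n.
From k ≤ r and r < d, k < d. a = l and l = n, hence a = n. d ≤ b and b < a, thus d < a. Since a = n, d < n. From k < d, k < n.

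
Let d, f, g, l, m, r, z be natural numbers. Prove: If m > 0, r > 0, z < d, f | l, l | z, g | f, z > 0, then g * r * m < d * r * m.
g | f and f | l, therefore g | l. l | z, so g | z. z > 0, so g ≤ z. z < d, so g < d. Since r > 0, g * r < d * r. m > 0, so g * r * m < d * r * m.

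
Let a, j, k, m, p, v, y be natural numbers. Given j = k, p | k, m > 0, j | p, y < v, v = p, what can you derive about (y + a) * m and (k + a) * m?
(y + a) * m < (k + a) * m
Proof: Since j = k and j | p, k | p. From p | k, p = k. Since v = p, v = k. Since y < v, y < k. Then y + a < k + a. Since m > 0, (y + a) * m < (k + a) * m.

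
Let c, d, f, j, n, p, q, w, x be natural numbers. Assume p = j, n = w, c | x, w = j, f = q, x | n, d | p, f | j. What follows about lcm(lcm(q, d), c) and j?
lcm(lcm(q, d), c) | j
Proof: f = q and f | j, thus q | j. p = j and d | p, thus d | j. Since q | j, lcm(q, d) | j. Since n = w and w = j, n = j. From x | n, x | j. Since c | x, c | j. lcm(q, d) | j, so lcm(lcm(q, d), c) | j.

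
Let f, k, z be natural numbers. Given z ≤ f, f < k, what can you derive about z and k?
z < k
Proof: z ≤ f and f < k. By transitivity, z < k.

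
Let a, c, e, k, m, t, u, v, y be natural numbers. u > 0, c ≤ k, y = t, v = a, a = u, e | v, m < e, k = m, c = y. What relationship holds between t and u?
t < u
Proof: k = m and c ≤ k, therefore c ≤ m. Since m < e, c < e. Since c = y, y < e. y = t, so t < e. From v = a and e | v, e | a. Since a = u, e | u. Since u > 0, e ≤ u. t < e, so t < u.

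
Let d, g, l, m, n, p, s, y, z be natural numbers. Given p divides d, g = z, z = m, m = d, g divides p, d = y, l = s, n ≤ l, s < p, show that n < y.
g = z and z = m, therefore g = m. Since m = d, g = d. From g divides p, d divides p. p divides d, so p = d. Since d = y, p = y. l = s and n ≤ l, hence n ≤ s. s < p, so n < p. p = y, so n < y.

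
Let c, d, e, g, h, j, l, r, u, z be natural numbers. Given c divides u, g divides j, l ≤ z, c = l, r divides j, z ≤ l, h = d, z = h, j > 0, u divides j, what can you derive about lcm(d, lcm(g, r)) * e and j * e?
lcm(d, lcm(g, r)) * e ≤ j * e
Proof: l ≤ z and z ≤ l, hence l = z. Since z = h, l = h. Since h = d, l = d. c = l and c divides u, therefore l divides u. Since u divides j, l divides j. From l = d, d divides j. g divides j and r divides j, hence lcm(g, r) divides j. d divides j, so lcm(d, lcm(g, r)) divides j. j > 0, so lcm(d, lcm(g, r)) ≤ j. By multiplying by a non-negative, lcm(d, lcm(g, r)) * e ≤ j * e.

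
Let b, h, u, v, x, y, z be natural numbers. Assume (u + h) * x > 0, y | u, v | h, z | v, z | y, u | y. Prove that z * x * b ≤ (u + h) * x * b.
y | u and u | y, therefore y = u. z | y, so z | u. z | v and v | h, thus z | h. z | u, so z | u + h. Then z * x | (u + h) * x. Since (u + h) * x > 0, z * x ≤ (u + h) * x. Then z * x * b ≤ (u + h) * x * b.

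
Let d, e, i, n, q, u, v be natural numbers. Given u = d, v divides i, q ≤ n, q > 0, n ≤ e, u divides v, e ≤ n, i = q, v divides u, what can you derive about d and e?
d ≤ e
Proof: n ≤ e and e ≤ n, so n = e. v divides u and u divides v, so v = u. Because u = d, v = d. i = q and v divides i, hence v divides q. q > 0, so v ≤ q. v = d, so d ≤ q. Since q ≤ n, d ≤ n. Since n = e, d ≤ e.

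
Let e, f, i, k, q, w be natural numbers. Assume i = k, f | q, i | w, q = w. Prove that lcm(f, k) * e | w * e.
q = w and f | q, thus f | w. From i = k and i | w, k | w. f | w, so lcm(f, k) | w. Then lcm(f, k) * e | w * e.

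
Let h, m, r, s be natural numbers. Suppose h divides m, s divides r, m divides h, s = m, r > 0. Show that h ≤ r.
m divides h and h divides m, hence m = h. Because s divides r and r > 0, s ≤ r. Since s = m, m ≤ r. Since m = h, h ≤ r.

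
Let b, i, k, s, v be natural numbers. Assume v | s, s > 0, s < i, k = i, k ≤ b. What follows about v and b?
v < b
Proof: Since v | s and s > 0, v ≤ s. From s < i, v < i. k = i and k ≤ b, thus i ≤ b. Since v < i, v < b.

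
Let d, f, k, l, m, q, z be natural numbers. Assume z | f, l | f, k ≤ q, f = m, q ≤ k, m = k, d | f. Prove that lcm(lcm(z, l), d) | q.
f = m and m = k, therefore f = k. k ≤ q and q ≤ k, thus k = q. Since f = k, f = q. Since z | f and l | f, lcm(z, l) | f. d | f, so lcm(lcm(z, l), d) | f. f = q, so lcm(lcm(z, l), d) | q.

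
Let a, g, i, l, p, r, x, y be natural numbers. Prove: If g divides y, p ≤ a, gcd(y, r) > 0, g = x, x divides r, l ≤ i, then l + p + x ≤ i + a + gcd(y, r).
g = x and g divides y, hence x divides y. x divides r, so x divides gcd(y, r). gcd(y, r) > 0, so x ≤ gcd(y, r). Since p ≤ a, p + x ≤ a + gcd(y, r). l ≤ i, so l + p + x ≤ i + a + gcd(y, r).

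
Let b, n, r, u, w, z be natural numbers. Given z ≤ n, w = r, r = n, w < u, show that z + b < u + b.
Because w = r and r = n, w = n. w < u, so n < u. z ≤ n, so z < u. Then z + b < u + b.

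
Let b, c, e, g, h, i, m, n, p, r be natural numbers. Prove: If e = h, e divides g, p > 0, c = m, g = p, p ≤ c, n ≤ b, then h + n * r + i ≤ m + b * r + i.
g = p and e divides g, so e divides p. Since p > 0, e ≤ p. Since e = h, h ≤ p. c = m and p ≤ c, hence p ≤ m. Since h ≤ p, h ≤ m. Since n ≤ b, by multiplying by a non-negative, n * r ≤ b * r. h ≤ m, so h + n * r ≤ m + b * r. Then h + n * r + i ≤ m + b * r + i.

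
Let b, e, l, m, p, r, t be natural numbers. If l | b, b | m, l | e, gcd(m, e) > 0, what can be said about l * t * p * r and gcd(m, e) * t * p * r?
l * t * p * r ≤ gcd(m, e) * t * p * r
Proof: l | b and b | m, so l | m. Because l | e, l | gcd(m, e). Since gcd(m, e) > 0, l ≤ gcd(m, e). Then l * t ≤ gcd(m, e) * t. Then l * t * p ≤ gcd(m, e) * t * p. Then l * t * p * r ≤ gcd(m, e) * t * p * r.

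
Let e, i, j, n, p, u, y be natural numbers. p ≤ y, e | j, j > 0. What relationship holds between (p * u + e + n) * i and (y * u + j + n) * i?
(p * u + e + n) * i ≤ (y * u + j + n) * i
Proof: Because p ≤ y, p * u ≤ y * u. e | j and j > 0, hence e ≤ j. p * u ≤ y * u, so p * u + e ≤ y * u + j. Then p * u + e + n ≤ y * u + j + n. Then (p * u + e + n) * i ≤ (y * u + j + n) * i.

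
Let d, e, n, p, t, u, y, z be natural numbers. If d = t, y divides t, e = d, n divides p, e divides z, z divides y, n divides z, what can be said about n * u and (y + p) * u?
n * u divides (y + p) * u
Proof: e = d and e divides z, hence d divides z. Since d = t, t divides z. Since y divides t, y divides z. Since z divides y, z = y. Since n divides z, n divides y. Since n divides p, n divides y + p. Then n * u divides (y + p) * u.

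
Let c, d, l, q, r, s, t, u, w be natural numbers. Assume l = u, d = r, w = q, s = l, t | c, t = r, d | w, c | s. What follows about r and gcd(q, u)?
r | gcd(q, u)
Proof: d = r and d | w, therefore r | w. w = q, so r | q. From t = r and t | c, r | c. s = l and c | s, hence c | l. l = u, so c | u. Since r | c, r | u. r | q, so r | gcd(q, u).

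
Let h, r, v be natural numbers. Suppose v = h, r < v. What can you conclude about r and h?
r < h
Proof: Because v = h and r < v, by substitution, r < h.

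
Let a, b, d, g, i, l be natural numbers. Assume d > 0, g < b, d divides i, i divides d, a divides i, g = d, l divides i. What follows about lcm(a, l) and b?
lcm(a, l) < b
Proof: From i divides d and d divides i, i = d. Since a divides i and l divides i, lcm(a, l) divides i. Since i = d, lcm(a, l) divides d. Since d > 0, lcm(a, l) ≤ d. g = d and g < b, thus d < b. Since lcm(a, l) ≤ d, lcm(a, l) < b.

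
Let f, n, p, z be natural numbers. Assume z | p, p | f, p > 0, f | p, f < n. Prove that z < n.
z | p and p > 0, thus z ≤ p. f | p and p | f, therefore f = p. f < n, so p < n. Since z ≤ p, z < n.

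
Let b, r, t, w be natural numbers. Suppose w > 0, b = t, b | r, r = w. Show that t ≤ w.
Because r = w and b | r, b | w. w > 0, so b ≤ w. b = t, so t ≤ w.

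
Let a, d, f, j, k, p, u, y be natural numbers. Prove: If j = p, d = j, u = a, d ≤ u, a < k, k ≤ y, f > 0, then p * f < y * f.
From u = a and d ≤ u, d ≤ a. a < k, so d < k. k ≤ y, so d < y. Since d = j, j < y. Because j = p, p < y. From f > 0, p * f < y * f.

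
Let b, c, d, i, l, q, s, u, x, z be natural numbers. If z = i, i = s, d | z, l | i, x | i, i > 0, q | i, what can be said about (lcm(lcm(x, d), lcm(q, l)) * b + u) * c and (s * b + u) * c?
(lcm(lcm(x, d), lcm(q, l)) * b + u) * c ≤ (s * b + u) * c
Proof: Because z = i and d | z, d | i. Since x | i, lcm(x, d) | i. Because q | i and l | i, lcm(q, l) | i. Since lcm(x, d) | i, lcm(lcm(x, d), lcm(q, l)) | i. Since i > 0, lcm(lcm(x, d), lcm(q, l)) ≤ i. Since i = s, lcm(lcm(x, d), lcm(q, l)) ≤ s. Then lcm(lcm(x, d), lcm(q, l)) * b ≤ s * b. Then lcm(lcm(x, d), lcm(q, l)) * b + u ≤ s * b + u. Then (lcm(lcm(x, d), lcm(q, l)) * b + u) * c ≤ (s * b + u) * c.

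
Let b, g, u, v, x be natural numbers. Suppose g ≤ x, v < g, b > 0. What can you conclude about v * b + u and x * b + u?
v * b + u < x * b + u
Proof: v < g and g ≤ x, therefore v < x. Since b > 0, v * b < x * b. Then v * b + u < x * b + u.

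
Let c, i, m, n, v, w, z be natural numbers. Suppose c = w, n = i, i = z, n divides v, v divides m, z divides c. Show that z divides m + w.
n = i and i = z, so n = z. Because n divides v and v divides m, n divides m. n = z, so z divides m. Since c = w and z divides c, z divides w. Since z divides m, z divides m + w.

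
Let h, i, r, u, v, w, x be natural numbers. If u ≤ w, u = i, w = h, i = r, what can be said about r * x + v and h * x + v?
r * x + v ≤ h * x + v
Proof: u = i and i = r, hence u = r. Since u ≤ w, r ≤ w. Since w = h, r ≤ h. Then r * x ≤ h * x. Then r * x + v ≤ h * x + v.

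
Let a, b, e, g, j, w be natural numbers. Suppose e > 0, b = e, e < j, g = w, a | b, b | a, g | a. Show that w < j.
Because a | b and b | a, a = b. Since b = e, a = e. Since g | a, g | e. Since g = w, w | e. e > 0, so w ≤ e. e < j, so w < j.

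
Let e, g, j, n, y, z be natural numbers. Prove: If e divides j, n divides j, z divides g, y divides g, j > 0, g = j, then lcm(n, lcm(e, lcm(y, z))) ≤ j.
From y divides g and z divides g, lcm(y, z) divides g. g = j, so lcm(y, z) divides j. From e divides j, lcm(e, lcm(y, z)) divides j. Since n divides j, lcm(n, lcm(e, lcm(y, z))) divides j. Since j > 0, lcm(n, lcm(e, lcm(y, z))) ≤ j.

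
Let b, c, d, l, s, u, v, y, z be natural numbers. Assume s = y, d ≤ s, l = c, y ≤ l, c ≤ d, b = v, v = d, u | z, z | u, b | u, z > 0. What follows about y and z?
y ≤ z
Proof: s = y and d ≤ s, hence d ≤ y. l = c and y ≤ l, so y ≤ c. c ≤ d, so y ≤ d. From d ≤ y, d = y. b = v and v = d, so b = d. Because u | z and z | u, u = z. b | u, so b | z. Since z > 0, b ≤ z. Since b = d, d ≤ z. Since d = y, y ≤ z.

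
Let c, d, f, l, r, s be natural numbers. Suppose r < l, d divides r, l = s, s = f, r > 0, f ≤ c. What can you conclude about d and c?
d < c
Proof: From d divides r and r > 0, d ≤ r. From l = s and r < l, r < s. s = f, so r < f. Because f ≤ c, r < c. Since d ≤ r, d < c.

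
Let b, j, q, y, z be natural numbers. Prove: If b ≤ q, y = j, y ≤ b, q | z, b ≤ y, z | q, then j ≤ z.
Because b ≤ y and y ≤ b, b = y. Since y = j, b = j. Since q | z and z | q, q = z. b ≤ q, so b ≤ z. Since b = j, j ≤ z.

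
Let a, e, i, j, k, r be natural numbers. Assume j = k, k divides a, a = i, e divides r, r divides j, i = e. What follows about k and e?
k = e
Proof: From a = i and i = e, a = e. k divides a, so k divides e. j = k and r divides j, so r divides k. e divides r, so e divides k. Since k divides e, k = e.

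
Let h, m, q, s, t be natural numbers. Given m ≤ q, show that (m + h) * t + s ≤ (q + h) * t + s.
Because m ≤ q, m + h ≤ q + h. By multiplying by a non-negative, (m + h) * t ≤ (q + h) * t. Then (m + h) * t + s ≤ (q + h) * t + s.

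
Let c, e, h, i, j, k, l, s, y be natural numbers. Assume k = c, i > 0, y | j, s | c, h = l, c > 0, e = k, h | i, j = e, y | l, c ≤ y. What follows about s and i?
s ≤ i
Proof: Because j = e and y | j, y | e. Since e = k, y | k. Since k = c, y | c. c > 0, so y ≤ c. c ≤ y, so y = c. Since h = l and h | i, l | i. Since y | l, y | i. y = c, so c | i. s | c, so s | i. i > 0, so s ≤ i.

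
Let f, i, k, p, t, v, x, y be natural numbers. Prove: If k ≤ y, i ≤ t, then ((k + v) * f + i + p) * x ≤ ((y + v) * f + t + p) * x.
From k ≤ y, k + v ≤ y + v. By multiplying by a non-negative, (k + v) * f ≤ (y + v) * f. Since i ≤ t, (k + v) * f + i ≤ (y + v) * f + t. Then (k + v) * f + i + p ≤ (y + v) * f + t + p. By multiplying by a non-negative, ((k + v) * f + i + p) * x ≤ ((y + v) * f + t + p) * x.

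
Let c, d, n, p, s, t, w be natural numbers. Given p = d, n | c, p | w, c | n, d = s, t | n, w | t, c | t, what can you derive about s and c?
s | c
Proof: From p = d and d = s, p = s. n | c and c | n, hence n = c. Since t | n, t | c. c | t, so t = c. p | w and w | t, so p | t. Since t = c, p | c. p = s, so s | c.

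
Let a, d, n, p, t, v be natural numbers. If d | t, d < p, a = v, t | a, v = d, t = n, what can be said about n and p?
n < p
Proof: From a = v and v = d, a = d. t | a, so t | d. Since d | t, d = t. Since t = n, d = n. Since d < p, n < p.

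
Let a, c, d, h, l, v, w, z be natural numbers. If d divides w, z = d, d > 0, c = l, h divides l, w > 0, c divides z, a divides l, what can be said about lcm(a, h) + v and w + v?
lcm(a, h) + v ≤ w + v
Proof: Because a divides l and h divides l, lcm(a, h) divides l. z = d and c divides z, hence c divides d. From c = l, l divides d. lcm(a, h) divides l, so lcm(a, h) divides d. d > 0, so lcm(a, h) ≤ d. d divides w and w > 0, therefore d ≤ w. From lcm(a, h) ≤ d, lcm(a, h) ≤ w. Then lcm(a, h) + v ≤ w + v.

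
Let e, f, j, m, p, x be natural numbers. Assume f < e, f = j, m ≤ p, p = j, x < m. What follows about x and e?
x < e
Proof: Since p = j and m ≤ p, m ≤ j. x < m, so x < j. Because f = j and f < e, j < e. x < j, so x < e.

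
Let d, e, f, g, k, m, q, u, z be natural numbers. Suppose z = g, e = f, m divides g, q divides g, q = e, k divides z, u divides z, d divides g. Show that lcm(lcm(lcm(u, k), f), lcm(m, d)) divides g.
u divides z and k divides z, thus lcm(u, k) divides z. Since z = g, lcm(u, k) divides g. From q = e and e = f, q = f. Since q divides g, f divides g. lcm(u, k) divides g, so lcm(lcm(u, k), f) divides g. m divides g and d divides g, therefore lcm(m, d) divides g. Since lcm(lcm(u, k), f) divides g, lcm(lcm(lcm(u, k), f), lcm(m, d)) divides g.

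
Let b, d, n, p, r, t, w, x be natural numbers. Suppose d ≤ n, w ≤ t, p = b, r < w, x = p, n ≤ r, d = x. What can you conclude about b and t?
b < t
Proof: d = x and x = p, so d = p. p = b, so d = b. d ≤ n and n ≤ r, so d ≤ r. r < w, so d < w. Since w ≤ t, d < t. d = b, so b < t.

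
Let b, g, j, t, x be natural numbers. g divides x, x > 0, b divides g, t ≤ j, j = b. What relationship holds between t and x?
t ≤ x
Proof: j = b and t ≤ j, so t ≤ b. From b divides g and g divides x, b divides x. Since x > 0, b ≤ x. t ≤ b, so t ≤ x.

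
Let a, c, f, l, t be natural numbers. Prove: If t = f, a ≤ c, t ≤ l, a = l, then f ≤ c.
a = l and a ≤ c, hence l ≤ c. t ≤ l, so t ≤ c. Since t = f, f ≤ c.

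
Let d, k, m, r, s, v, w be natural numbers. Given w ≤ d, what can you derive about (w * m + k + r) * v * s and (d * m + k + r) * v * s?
(w * m + k + r) * v * s ≤ (d * m + k + r) * v * s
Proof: Because w ≤ d, by multiplying by a non-negative, w * m ≤ d * m. Then w * m + k ≤ d * m + k. Then w * m + k + r ≤ d * m + k + r. By multiplying by a non-negative, (w * m + k + r) * v ≤ (d * m + k + r) * v. By multiplying by a non-negative, (w * m + k + r) * v * s ≤ (d * m + k + r) * v * s.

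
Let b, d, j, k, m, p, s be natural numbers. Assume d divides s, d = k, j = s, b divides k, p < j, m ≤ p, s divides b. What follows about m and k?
m < k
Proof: s divides b and b divides k, hence s divides k. Because d = k and d divides s, k divides s. s divides k, so s = k. Since j = s, j = k. m ≤ p and p < j, therefore m < j. j = k, so m < k.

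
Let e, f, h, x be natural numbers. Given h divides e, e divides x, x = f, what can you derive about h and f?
h divides f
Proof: x = f and e divides x, thus e divides f. h divides e, so h divides f.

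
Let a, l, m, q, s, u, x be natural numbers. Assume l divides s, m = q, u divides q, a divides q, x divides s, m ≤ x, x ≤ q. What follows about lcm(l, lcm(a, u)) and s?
lcm(l, lcm(a, u)) divides s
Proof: m = q and m ≤ x, thus q ≤ x. x ≤ q, so q = x. a divides q and u divides q, therefore lcm(a, u) divides q. q = x, so lcm(a, u) divides x. Since x divides s, lcm(a, u) divides s. From l divides s, lcm(l, lcm(a, u)) divides s.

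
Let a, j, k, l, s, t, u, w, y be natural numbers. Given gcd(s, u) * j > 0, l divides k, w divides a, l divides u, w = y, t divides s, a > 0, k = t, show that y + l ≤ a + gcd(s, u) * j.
From w divides a and a > 0, w ≤ a. w = y, so y ≤ a. k = t and l divides k, so l divides t. t divides s, so l divides s. l divides u, so l divides gcd(s, u). Then l divides gcd(s, u) * j. gcd(s, u) * j > 0, so l ≤ gcd(s, u) * j. Since y ≤ a, y + l ≤ a + gcd(s, u) * j.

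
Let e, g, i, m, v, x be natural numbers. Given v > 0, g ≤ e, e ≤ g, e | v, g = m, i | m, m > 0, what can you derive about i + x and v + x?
i + x ≤ v + x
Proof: i | m and m > 0, so i ≤ m. e ≤ g and g ≤ e, so e = g. g = m, so e = m. e | v, so m | v. v > 0, so m ≤ v. Since i ≤ m, i ≤ v. Then i + x ≤ v + x.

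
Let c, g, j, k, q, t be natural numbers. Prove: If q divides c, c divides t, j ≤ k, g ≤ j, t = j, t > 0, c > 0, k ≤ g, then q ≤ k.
q divides c and c > 0, therefore q ≤ c. k ≤ g and g ≤ j, therefore k ≤ j. j ≤ k, so j = k. Since t = j, t = k. c divides t and t > 0, hence c ≤ t. Since t = k, c ≤ k. Since q ≤ c, q ≤ k.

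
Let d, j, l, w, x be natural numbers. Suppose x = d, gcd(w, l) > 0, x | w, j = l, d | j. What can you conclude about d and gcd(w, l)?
d ≤ gcd(w, l)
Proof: x = d and x | w, thus d | w. Because j = l and d | j, d | l. d | w, so d | gcd(w, l). Since gcd(w, l) > 0, d ≤ gcd(w, l).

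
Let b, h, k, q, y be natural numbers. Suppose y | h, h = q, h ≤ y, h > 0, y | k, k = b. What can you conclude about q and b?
q | b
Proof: y | h and h > 0, hence y ≤ h. h ≤ y, so y = h. Since h = q, y = q. k = b and y | k, so y | b. Since y = q, q | b.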